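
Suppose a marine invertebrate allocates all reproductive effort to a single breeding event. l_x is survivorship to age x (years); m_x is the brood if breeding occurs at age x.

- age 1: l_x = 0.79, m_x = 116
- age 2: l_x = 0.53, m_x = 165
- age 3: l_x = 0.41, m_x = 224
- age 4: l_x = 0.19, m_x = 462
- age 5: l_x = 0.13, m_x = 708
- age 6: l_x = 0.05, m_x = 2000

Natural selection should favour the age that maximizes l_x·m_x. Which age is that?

6

Expected offspring if breeding at age x = l_x × m_x:
  age 1: 0.79 × 116 = 91.640
  age 2: 0.53 × 165 = 87.450
  age 3: 0.41 × 224 = 91.840
  age 4: 0.19 × 462 = 87.780
  age 5: 0.13 × 708 = 92.040
  age 6: 0.05 × 2000 = 100.000
Maximum at age 6 (100.000).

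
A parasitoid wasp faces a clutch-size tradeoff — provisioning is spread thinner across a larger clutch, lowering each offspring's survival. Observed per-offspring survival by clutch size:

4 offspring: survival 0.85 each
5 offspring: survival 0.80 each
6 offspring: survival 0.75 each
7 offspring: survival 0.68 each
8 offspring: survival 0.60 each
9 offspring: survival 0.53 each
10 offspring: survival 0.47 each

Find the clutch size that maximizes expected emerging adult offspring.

Expected emerging adult offspring = c × s(c):
  c=4: 4 × 0.85 = 3.400
  c=5: 5 × 0.80 = 4.000
  c=6: 6 × 0.75 = 4.500
  c=7: 7 × 0.68 = 4.760
  c=8: 8 × 0.60 = 4.800
  c=9: 9 × 0.53 = 4.770
  c=10: 10 × 0.47 = 4.700
Maximum at c = 8 (4.800 emerging adult offspring).

8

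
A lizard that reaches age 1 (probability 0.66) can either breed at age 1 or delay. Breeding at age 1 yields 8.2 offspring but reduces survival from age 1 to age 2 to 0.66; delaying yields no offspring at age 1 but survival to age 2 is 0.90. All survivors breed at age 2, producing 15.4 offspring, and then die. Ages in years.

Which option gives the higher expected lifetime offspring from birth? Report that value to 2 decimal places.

12.12

breed at age 1: R₀ = 0.66 × (8.2 + 0.66 × 15.4) = 0.66 × 18.3640 = 12.1202
delay to age 2: R₀ = 0.66 × (0.90 × 15.4) = 0.66 × 13.8600 = 9.1476
Higher: breed at age 1 (12.1202).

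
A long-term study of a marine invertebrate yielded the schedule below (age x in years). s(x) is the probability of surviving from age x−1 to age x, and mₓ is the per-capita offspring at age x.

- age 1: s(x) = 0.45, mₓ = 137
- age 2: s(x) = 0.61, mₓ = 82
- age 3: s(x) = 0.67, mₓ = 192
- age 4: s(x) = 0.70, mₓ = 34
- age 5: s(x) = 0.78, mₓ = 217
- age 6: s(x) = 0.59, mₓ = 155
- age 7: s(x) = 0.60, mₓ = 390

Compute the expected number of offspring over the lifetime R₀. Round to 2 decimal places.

Survivorship from birth: l_x = s_1·s_2·…·s_x.
  l_1 = 0.45000
  l_2 = 0.27450
  l_3 = 0.18392
  l_4 = 0.12874
  l_5 = 0.10042
  l_6 = 0.05925
  l_7 = 0.03555
R₀ = Σ l_x mₓ:
  age 1: 0.45000 × 137 = 61.6500
  age 2: 0.27450 × 82 = 22.5090
  age 3: 0.18392 × 192 = 35.3126
  age 4: 0.12874 × 34 = 4.3772
  age 5: 0.10042 × 217 = 21.7911
  age 6: 0.05925 × 155 = 9.1837
  age 7: 0.03555 × 390 = 13.8645
R₀ = 61.6500 + 22.5090 + 35.3126 + 4.3772 + 21.7911 + 9.1837 + 13.8645 = 168.6882

168.69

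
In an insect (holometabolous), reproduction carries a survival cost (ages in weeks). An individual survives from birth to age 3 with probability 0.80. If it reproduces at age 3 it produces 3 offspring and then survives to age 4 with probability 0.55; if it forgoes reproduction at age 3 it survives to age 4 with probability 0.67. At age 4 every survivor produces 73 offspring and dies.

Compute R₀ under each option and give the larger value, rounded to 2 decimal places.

39.13

breed at age 3: R₀ = 0.80 × (3 + 0.55 × 73) = 0.80 × 43.1500 = 34.5200
delay to age 4: R₀ = 0.80 × (0.67 × 73) = 0.80 × 48.9100 = 39.1280
Higher: delay to age 4 (39.1280).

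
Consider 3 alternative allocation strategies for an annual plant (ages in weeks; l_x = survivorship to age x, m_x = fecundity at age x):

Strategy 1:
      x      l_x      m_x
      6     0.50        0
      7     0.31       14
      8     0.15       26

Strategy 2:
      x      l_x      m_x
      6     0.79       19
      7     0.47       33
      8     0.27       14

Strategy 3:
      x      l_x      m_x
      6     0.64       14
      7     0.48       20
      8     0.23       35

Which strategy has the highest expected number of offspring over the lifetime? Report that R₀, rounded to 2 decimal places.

34.30

Strategy 1: R₀ = 0.50×0 + 0.31×14 + 0.15×26 = 8.2400
Strategy 2: R₀ = 0.79×19 + 0.47×33 + 0.27×14 = 34.3000
Strategy 3: R₀ = 0.64×14 + 0.48×20 + 0.23×35 = 26.6100
Highest R₀: strategy 2 with 34.3000.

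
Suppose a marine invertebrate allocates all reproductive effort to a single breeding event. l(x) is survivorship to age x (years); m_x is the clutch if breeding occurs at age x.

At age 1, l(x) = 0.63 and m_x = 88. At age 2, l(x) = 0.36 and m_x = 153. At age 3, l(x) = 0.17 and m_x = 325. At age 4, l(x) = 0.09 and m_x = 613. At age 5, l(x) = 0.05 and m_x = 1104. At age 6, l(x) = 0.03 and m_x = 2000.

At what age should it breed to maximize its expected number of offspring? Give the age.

Expected offspring if breeding at age x = l(x) × m_x:
  age 1: 0.63 × 88 = 55.440
  age 2: 0.36 × 153 = 55.080
  age 3: 0.17 × 325 = 55.250
  age 4: 0.09 × 613 = 55.170
  age 5: 0.05 × 1104 = 55.200
  age 6: 0.03 × 2000 = 60.000
Maximum at age 6 (60.000).

6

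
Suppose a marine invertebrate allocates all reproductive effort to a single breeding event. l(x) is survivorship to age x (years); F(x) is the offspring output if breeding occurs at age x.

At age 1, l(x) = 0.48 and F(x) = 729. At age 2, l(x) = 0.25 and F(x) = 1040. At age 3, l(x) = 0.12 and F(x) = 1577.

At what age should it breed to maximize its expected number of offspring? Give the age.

1

Expected offspring if breeding at age x = l(x) × F(x):
  age 1: 0.48 × 729 = 349.920
  age 2: 0.25 × 1040 = 260.000
  age 3: 0.12 × 1577 = 189.240
Maximum at age 1 (349.920).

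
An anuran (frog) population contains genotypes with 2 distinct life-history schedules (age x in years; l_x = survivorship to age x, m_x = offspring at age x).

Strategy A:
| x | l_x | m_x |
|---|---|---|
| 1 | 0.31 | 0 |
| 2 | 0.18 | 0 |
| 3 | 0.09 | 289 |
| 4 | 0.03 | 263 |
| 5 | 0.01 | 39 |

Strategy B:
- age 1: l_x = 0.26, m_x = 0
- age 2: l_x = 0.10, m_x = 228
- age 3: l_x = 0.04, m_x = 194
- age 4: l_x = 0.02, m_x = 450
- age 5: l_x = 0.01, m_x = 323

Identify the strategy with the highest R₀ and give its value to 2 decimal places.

42.79

Strategy A: R₀ = 0.31×0 + 0.18×0 + 0.09×289 + 0.03×263 + 0.01×39 = 34.2900
Strategy B: R₀ = 0.26×0 + 0.10×228 + 0.04×194 + 0.02×450 + 0.01×323 = 42.7900
Highest R₀: strategy B with 42.7900.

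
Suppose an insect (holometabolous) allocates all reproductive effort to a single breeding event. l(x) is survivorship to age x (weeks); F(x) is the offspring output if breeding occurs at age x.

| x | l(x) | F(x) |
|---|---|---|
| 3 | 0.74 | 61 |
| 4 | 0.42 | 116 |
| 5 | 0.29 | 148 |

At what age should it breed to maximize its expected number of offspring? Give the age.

4

Expected offspring if breeding at age x = l(x) × F(x):
  age 3: 0.74 × 61 = 45.140
  age 4: 0.42 × 116 = 48.720
  age 5: 0.29 × 148 = 42.920
Maximum at age 4 (48.720).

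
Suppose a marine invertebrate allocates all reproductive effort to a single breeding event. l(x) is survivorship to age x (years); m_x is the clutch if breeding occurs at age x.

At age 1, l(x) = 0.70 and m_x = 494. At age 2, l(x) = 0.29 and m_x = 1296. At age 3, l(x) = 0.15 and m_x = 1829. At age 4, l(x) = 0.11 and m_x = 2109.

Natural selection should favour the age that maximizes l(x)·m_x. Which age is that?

2

Expected offspring if breeding at age x = l(x) × m_x:
  age 1: 0.70 × 494 = 345.800
  age 2: 0.29 × 1296 = 375.840
  age 3: 0.15 × 1829 = 274.350
  age 4: 0.11 × 2109 = 231.990
Maximum at age 2 (375.840).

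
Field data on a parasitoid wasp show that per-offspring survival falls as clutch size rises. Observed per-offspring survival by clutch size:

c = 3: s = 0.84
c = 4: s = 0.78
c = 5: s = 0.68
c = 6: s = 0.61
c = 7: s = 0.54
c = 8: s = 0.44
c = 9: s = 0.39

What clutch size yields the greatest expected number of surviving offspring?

7

Expected surviving offspring = c × s(c):
  c=3: 3 × 0.84 = 2.520
  c=4: 4 × 0.78 = 3.120
  c=5: 5 × 0.68 = 3.400
  c=6: 6 × 0.61 = 3.660
  c=7: 7 × 0.54 = 3.780
  c=8: 8 × 0.44 = 3.520
  c=9: 9 × 0.39 = 3.510
Maximum at c = 7 (3.780 surviving offspring).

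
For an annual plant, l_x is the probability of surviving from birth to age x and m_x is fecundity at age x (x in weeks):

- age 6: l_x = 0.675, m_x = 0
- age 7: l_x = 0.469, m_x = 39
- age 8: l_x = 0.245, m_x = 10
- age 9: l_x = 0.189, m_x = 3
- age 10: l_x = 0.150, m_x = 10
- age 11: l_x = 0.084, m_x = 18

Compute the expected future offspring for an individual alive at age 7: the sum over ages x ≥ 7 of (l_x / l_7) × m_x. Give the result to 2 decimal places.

l_7 = 0.469. Conditional survival from age 7 to x is l_x / l_7.
  x=7: (0.469/0.469) × 39 = 39.0000
  x=8: (0.245/0.469) × 10 = 5.2239
  x=9: (0.189/0.469) × 3 = 1.2090
  x=10: (0.150/0.469) × 10 = 3.1983
  x=11: (0.084/0.469) × 18 = 3.2239
Sum = 39.0000 + 5.2239 + 1.2090 + 3.1983 + 3.2239 = 51.8550

51.86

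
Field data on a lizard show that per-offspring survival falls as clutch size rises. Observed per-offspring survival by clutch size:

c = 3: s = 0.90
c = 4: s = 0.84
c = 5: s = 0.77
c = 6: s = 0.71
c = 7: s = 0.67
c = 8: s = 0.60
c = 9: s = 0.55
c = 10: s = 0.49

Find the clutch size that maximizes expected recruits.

9

Expected recruits = c × s(c):
  c=3: 3 × 0.90 = 2.700
  c=4: 4 × 0.84 = 3.360
  c=5: 5 × 0.77 = 3.850
  c=6: 6 × 0.71 = 4.260
  c=7: 7 × 0.67 = 4.690
  c=8: 8 × 0.60 = 4.800
  c=9: 9 × 0.55 = 4.950
  c=10: 10 × 0.49 = 4.900
Maximum at c = 9 (4.950 recruits).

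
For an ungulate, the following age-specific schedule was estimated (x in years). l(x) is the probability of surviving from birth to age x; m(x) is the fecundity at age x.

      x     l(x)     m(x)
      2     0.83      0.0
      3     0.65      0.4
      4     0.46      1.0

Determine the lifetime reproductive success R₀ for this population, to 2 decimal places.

0.72

R₀ = Σ l(x) m(x):
  age 2: 0.83 × 0.0 = 0.0000
  age 3: 0.65 × 0.4 = 0.2600
  age 4: 0.46 × 1.0 = 0.4600
R₀ = 0.0000 + 0.2600 + 0.4600 = 0.7200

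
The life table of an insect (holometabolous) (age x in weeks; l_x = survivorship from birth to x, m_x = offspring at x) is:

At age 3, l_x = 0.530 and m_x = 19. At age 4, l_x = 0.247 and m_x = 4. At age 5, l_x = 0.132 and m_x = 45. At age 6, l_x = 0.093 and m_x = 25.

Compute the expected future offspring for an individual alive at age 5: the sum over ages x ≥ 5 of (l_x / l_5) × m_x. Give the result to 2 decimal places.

62.61

l_5 = 0.132. Conditional survival from age 5 to x is l_x / l_5.
  x=5: (0.132/0.132) × 45 = 45.0000
  x=6: (0.093/0.132) × 25 = 17.6136
Sum = 45.0000 + 17.6136 = 62.6136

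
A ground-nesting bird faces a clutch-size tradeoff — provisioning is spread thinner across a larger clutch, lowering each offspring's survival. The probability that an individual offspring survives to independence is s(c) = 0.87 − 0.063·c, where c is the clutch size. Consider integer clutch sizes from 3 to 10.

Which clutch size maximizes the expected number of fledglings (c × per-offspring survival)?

7

Expected fledglings = c × s(c):
  c=3: 3 × 0.681 = 2.043
  c=4: 4 × 0.618 = 2.472
  c=5: 5 × 0.555 = 2.775
  c=6: 6 × 0.492 = 2.952
  c=7: 7 × 0.429 = 3.003
  c=8: 8 × 0.366 = 2.928
  c=9: 9 × 0.303 = 2.727
  c=10: 10 × 0.240 = 2.400
Maximum at c = 7 (3.003 fledglings).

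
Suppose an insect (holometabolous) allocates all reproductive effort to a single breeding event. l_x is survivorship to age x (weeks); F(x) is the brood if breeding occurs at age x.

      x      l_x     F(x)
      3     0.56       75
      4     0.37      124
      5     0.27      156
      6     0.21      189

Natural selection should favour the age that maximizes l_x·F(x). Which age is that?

Expected offspring if breeding at age x = l_x × F(x):
  age 3: 0.56 × 75 = 42.000
  age 4: 0.37 × 124 = 45.880
  age 5: 0.27 × 156 = 42.120
  age 6: 0.21 × 189 = 39.690
Maximum at age 4 (45.880).

4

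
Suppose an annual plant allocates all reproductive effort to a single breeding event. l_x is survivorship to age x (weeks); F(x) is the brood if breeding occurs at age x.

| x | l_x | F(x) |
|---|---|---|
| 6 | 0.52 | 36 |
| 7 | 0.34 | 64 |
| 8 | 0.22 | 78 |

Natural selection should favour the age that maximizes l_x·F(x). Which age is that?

Expected offspring if breeding at age x = l_x × F(x):
  age 6: 0.52 × 36 = 18.720
  age 7: 0.34 × 64 = 21.760
  age 8: 0.22 × 78 = 17.160
Maximum at age 7 (21.760).

7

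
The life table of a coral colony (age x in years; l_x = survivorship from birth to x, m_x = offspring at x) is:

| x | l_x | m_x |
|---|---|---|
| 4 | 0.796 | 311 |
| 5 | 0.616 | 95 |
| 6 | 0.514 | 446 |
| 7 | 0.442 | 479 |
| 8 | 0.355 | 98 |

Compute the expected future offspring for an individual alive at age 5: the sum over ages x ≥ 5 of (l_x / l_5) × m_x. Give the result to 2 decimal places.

l_5 = 0.616. Conditional survival from age 5 to x is l_x / l_5.
  x=5: (0.616/0.616) × 95 = 95.0000
  x=6: (0.514/0.616) × 446 = 372.1494
  x=7: (0.442/0.616) × 479 = 343.6981
  x=8: (0.355/0.616) × 98 = 56.4773
Sum = 95.0000 + 372.1494 + 343.6981 + 56.4773 = 867.3247

867.32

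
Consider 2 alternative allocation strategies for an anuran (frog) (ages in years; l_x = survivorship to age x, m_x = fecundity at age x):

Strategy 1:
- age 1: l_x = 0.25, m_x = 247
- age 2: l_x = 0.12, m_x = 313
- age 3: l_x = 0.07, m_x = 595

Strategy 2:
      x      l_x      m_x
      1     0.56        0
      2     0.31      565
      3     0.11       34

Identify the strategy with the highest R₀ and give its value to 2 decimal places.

Strategy 1: R₀ = 0.25×247 + 0.12×313 + 0.07×595 = 140.9600
Strategy 2: R₀ = 0.56×0 + 0.31×565 + 0.11×34 = 178.8900
Highest R₀: strategy 2 with 178.8900.

178.89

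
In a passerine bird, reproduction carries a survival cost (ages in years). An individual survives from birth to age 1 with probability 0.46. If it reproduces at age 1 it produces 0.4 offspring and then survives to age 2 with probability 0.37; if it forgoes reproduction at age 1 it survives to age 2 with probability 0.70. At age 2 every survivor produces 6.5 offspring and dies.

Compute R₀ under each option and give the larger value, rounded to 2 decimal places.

2.09

breed at age 1: R₀ = 0.46 × (0.4 + 0.37 × 6.5) = 0.46 × 2.8050 = 1.2903
delay to age 2: R₀ = 0.46 × (0.70 × 6.5) = 0.46 × 4.5500 = 2.0930
Higher: delay to age 2 (2.0930).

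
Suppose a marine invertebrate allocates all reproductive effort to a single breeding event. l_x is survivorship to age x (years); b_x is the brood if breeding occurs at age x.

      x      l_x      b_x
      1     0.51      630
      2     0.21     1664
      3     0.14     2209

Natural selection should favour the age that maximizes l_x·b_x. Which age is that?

2

Expected offspring if breeding at age x = l_x × b_x:
  age 1: 0.51 × 630 = 321.300
  age 2: 0.21 × 1664 = 349.440
  age 3: 0.14 × 2209 = 309.260
Maximum at age 2 (349.440).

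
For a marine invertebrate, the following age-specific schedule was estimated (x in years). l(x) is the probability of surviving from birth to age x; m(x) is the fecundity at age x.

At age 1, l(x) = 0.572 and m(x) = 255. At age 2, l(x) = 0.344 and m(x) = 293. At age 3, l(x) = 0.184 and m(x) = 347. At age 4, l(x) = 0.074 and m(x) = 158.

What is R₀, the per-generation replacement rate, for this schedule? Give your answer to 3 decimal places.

R₀ = Σ l(x) m(x):
  age 1: 0.572 × 255 = 145.8600
  age 2: 0.344 × 293 = 100.7920
  age 3: 0.184 × 347 = 63.8480
  age 4: 0.074 × 158 = 11.6920
R₀ = 145.8600 + 100.7920 + 63.8480 + 11.6920 = 322.1920

322.192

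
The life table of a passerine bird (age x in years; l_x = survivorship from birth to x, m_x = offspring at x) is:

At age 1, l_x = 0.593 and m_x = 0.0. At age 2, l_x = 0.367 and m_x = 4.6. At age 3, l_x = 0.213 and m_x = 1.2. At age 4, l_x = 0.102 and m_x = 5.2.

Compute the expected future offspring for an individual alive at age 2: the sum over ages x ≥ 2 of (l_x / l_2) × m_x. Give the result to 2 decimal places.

6.74

l_2 = 0.367. Conditional survival from age 2 to x is l_x / l_2.
  x=2: (0.367/0.367) × 4.6 = 4.6000
  x=3: (0.213/0.367) × 1.2 = 0.6965
  x=4: (0.102/0.367) × 5.2 = 1.4452
Sum = 4.6000 + 0.6965 + 1.4452 = 6.7417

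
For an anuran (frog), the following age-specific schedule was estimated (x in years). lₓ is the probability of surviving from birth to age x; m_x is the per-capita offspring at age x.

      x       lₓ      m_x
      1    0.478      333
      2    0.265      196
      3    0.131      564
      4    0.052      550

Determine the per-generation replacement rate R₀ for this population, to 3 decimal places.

313.598

R₀ = Σ lₓ m_x:
  age 1: 0.478 × 333 = 159.1740
  age 2: 0.265 × 196 = 51.9400
  age 3: 0.131 × 564 = 73.8840
  age 4: 0.052 × 550 = 28.6000
R₀ = 159.1740 + 51.9400 + 73.8840 + 28.6000 = 313.5980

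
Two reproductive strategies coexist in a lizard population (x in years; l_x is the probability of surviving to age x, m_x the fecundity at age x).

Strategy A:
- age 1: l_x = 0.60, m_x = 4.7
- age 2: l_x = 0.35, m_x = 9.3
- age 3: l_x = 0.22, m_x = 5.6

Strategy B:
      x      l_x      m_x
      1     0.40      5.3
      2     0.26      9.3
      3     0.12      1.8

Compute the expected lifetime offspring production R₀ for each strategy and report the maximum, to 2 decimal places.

Strategy A: R₀ = 0.60×4.7 + 0.35×9.3 + 0.22×5.6 = 7.3070
Strategy B: R₀ = 0.40×5.3 + 0.26×9.3 + 0.12×1.8 = 4.7540
Highest R₀: strategy A with 7.3070.

7.31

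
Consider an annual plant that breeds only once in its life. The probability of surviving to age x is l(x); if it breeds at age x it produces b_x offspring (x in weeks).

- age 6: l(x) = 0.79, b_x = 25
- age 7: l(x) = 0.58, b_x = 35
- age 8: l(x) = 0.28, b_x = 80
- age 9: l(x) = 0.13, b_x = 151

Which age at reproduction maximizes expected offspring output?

Expected offspring if breeding at age x = l(x) × b_x:
  age 6: 0.79 × 25 = 19.750
  age 7: 0.58 × 35 = 20.300
  age 8: 0.28 × 80 = 22.400
  age 9: 0.13 × 151 = 19.630
Maximum at age 8 (22.400).

8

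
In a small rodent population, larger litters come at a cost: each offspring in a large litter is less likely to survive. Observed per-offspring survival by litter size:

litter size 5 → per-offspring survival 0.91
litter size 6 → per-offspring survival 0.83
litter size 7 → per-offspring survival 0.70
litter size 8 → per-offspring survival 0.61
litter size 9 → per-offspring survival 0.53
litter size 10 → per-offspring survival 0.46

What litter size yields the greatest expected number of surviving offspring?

6

Expected surviving offspring = c × s(c):
  c=5: 5 × 0.91 = 4.550
  c=6: 6 × 0.83 = 4.980
  c=7: 7 × 0.70 = 4.900
  c=8: 8 × 0.61 = 4.880
  c=9: 9 × 0.53 = 4.770
  c=10: 10 × 0.46 = 4.600
Maximum at c = 6 (4.980 surviving offspring).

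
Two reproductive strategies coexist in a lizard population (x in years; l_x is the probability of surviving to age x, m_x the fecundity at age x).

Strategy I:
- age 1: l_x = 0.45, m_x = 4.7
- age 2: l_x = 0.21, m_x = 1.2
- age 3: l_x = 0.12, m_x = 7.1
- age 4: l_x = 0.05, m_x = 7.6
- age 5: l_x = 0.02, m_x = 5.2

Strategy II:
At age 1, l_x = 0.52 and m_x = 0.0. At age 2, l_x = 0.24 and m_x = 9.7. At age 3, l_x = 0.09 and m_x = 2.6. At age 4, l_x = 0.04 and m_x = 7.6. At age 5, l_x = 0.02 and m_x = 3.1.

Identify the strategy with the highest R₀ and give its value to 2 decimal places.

Strategy I: R₀ = 0.45×4.7 + 0.21×1.2 + 0.12×7.1 + 0.05×7.6 + 0.02×5.2 = 3.7030
Strategy II: R₀ = 0.52×0.0 + 0.24×9.7 + 0.09×2.6 + 0.04×7.6 + 0.02×3.1 = 2.9280
Highest R₀: strategy I with 3.7030.

3.70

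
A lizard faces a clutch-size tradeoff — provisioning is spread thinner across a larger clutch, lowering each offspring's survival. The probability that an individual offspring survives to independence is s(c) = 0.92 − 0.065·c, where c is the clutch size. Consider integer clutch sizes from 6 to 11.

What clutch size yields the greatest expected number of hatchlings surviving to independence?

7

Expected hatchlings surviving to independence = c × s(c):
  c=6: 6 × 0.530 = 3.180
  c=7: 7 × 0.465 = 3.255
  c=8: 8 × 0.400 = 3.200
  c=9: 9 × 0.335 = 3.015
  c=10: 10 × 0.270 = 2.700
  c=11: 11 × 0.205 = 2.255
Maximum at c = 7 (3.255 hatchlings surviving to independence).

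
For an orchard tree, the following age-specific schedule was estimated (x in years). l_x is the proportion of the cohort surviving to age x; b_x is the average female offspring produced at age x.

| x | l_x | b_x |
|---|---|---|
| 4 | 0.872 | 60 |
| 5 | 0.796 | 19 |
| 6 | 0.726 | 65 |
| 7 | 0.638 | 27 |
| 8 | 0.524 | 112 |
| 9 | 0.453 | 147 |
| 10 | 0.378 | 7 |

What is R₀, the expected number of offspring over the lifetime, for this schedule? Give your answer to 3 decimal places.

R₀ = Σ l_x b_x:
  age 4: 0.872 × 60 = 52.3200
  age 5: 0.796 × 19 = 15.1240
  age 6: 0.726 × 65 = 47.1900
  age 7: 0.638 × 27 = 17.2260
  age 8: 0.524 × 112 = 58.6880
  age 9: 0.453 × 147 = 66.5910
  age 10: 0.378 × 7 = 2.6460
R₀ = 52.3200 + 15.1240 + 47.1900 + 17.2260 + 58.6880 + 66.5910 + 2.6460 = 259.7850

259.785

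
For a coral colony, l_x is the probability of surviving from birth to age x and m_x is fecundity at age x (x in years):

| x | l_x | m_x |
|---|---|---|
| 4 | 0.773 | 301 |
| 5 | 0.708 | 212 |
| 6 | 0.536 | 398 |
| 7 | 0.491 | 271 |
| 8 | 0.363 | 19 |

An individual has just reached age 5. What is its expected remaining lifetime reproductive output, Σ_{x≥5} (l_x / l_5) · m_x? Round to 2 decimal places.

l_5 = 0.708. Conditional survival from age 5 to x is l_x / l_5.
  x=5: (0.708/0.708) × 212 = 212.0000
  x=6: (0.536/0.708) × 398 = 301.3107
  x=7: (0.491/0.708) × 271 = 187.9393
  x=8: (0.363/0.708) × 19 = 9.7415
Sum = 212.0000 + 301.3107 + 187.9393 + 9.7415 = 710.9915

710.99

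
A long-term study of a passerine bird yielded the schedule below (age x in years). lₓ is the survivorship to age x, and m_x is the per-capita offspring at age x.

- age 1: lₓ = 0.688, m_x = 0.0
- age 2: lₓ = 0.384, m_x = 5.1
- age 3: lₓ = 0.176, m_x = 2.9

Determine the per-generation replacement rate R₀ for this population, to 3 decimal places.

2.469

R₀ = Σ lₓ m_x:
  age 1: 0.688 × 0.0 = 0.0000
  age 2: 0.384 × 5.1 = 1.9584
  age 3: 0.176 × 2.9 = 0.5104
R₀ = 0.0000 + 1.9584 + 0.5104 = 2.4688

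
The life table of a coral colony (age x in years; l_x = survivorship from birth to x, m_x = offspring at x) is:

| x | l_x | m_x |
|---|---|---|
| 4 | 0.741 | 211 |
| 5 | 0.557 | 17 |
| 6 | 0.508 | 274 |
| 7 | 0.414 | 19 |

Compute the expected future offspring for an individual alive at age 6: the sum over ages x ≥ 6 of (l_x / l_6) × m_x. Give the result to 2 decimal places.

l_6 = 0.508. Conditional survival from age 6 to x is l_x / l_6.
  x=6: (0.508/0.508) × 274 = 274.0000
  x=7: (0.414/0.508) × 19 = 15.4843
Sum = 274.0000 + 15.4843 = 289.4843

289.48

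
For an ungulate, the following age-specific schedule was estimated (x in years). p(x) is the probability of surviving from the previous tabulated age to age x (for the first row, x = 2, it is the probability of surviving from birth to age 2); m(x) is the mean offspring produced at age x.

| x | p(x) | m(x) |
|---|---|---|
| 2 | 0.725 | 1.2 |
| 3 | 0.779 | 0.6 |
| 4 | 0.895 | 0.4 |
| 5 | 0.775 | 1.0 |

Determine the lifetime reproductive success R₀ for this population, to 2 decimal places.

Survivorship from birth: l_x = p_2·p_3·…·p_x.
  l_2 = 0.72500
  l_3 = 0.56478
  l_4 = 0.50547
  l_5 = 0.39174
R₀ = Σ l_x m(x):
  age 2: 0.72500 × 1.2 = 0.8700
  age 3: 0.56478 × 0.6 = 0.3389
  age 4: 0.50547 × 0.4 = 0.2022
  age 5: 0.39174 × 1.0 = 0.3917
R₀ = 0.8700 + 0.3389 + 0.2022 + 0.3917 = 1.8028

1.80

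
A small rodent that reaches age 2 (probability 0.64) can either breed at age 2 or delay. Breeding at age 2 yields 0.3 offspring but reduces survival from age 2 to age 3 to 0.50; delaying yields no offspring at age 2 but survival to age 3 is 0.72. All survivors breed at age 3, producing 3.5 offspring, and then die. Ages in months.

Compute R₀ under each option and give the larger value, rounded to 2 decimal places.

1.61

breed at age 2: R₀ = 0.64 × (0.3 + 0.50 × 3.5) = 0.64 × 2.0500 = 1.3120
delay to age 3: R₀ = 0.64 × (0.72 × 3.5) = 0.64 × 2.5200 = 1.6128
Higher: delay to age 3 (1.6128).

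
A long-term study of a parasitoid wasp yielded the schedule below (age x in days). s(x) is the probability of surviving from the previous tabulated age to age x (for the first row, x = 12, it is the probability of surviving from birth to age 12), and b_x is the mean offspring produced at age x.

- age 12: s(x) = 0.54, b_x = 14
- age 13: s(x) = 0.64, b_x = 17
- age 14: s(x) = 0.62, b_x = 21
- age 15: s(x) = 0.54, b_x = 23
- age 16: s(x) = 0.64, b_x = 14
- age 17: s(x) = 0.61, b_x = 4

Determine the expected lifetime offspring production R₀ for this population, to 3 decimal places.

21.814

Survivorship from birth: l_x = s_12·s_13·…·s_x.
  l_12 = 0.54000
  l_13 = 0.34560
  l_14 = 0.21427
  l_15 = 0.11571
  l_16 = 0.07405
  l_17 = 0.04517
R₀ = Σ l_x b_x:
  age 12: 0.54000 × 14 = 7.5600
  age 13: 0.34560 × 17 = 5.8752
  age 14: 0.21427 × 21 = 4.4997
  age 15: 0.11571 × 23 = 2.6613
  age 16: 0.07405 × 14 = 1.0367
  age 17: 0.04517 × 4 = 0.1807
R₀ = 7.5600 + 5.8752 + 4.4997 + 2.6613 + 1.0367 + 0.1807 = 21.8136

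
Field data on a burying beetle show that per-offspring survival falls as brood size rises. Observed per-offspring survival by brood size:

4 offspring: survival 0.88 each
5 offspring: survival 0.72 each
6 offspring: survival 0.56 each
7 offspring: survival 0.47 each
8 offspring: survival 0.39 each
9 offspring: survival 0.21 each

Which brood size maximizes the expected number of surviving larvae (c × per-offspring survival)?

5

Expected surviving larvae = c × s(c):
  c=4: 4 × 0.88 = 3.520
  c=5: 5 × 0.72 = 3.600
  c=6: 6 × 0.56 = 3.360
  c=7: 7 × 0.47 = 3.290
  c=8: 8 × 0.39 = 3.120
  c=9: 9 × 0.21 = 1.890
Maximum at c = 5 (3.600 surviving larvae).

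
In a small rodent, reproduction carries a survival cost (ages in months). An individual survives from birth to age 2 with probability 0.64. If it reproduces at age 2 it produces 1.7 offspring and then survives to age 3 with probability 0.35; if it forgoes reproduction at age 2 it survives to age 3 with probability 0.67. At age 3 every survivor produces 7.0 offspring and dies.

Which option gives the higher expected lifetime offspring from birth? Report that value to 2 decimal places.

3.00

breed at age 2: R₀ = 0.64 × (1.7 + 0.35 × 7.0) = 0.64 × 4.1500 = 2.6560
delay to age 3: R₀ = 0.64 × (0.67 × 7.0) = 0.64 × 4.6900 = 3.0016
Higher: delay to age 3 (3.0016).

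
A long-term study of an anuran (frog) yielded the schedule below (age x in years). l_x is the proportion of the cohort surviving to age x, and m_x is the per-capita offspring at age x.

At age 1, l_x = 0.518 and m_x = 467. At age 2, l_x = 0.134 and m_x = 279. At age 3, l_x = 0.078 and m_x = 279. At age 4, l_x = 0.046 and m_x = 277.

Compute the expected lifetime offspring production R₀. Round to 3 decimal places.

313.796

R₀ = Σ l_x m_x:
  age 1: 0.518 × 467 = 241.9060
  age 2: 0.134 × 279 = 37.3860
  age 3: 0.078 × 279 = 21.7620
  age 4: 0.046 × 277 = 12.7420
R₀ = 241.9060 + 37.3860 + 21.7620 + 12.7420 = 313.7960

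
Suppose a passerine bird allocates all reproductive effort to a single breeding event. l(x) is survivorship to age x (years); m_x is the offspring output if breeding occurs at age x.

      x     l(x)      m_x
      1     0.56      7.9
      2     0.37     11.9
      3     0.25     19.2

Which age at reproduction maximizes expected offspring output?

Expected offspring if breeding at age x = l(x) × m_x:
  age 1: 0.56 × 7.9 = 4.424
  age 2: 0.37 × 11.9 = 4.403
  age 3: 0.25 × 19.2 = 4.800
Maximum at age 3 (4.800).

3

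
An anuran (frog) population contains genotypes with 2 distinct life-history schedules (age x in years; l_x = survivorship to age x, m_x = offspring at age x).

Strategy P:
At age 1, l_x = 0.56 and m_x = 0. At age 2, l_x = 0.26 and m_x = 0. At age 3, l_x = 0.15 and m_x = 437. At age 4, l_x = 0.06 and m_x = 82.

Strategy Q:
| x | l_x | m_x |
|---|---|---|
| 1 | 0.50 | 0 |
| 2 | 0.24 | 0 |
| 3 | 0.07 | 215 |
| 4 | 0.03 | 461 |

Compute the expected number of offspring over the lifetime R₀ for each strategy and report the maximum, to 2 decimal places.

70.47

Strategy P: R₀ = 0.56×0 + 0.26×0 + 0.15×437 + 0.06×82 = 70.4700
Strategy Q: R₀ = 0.50×0 + 0.24×0 + 0.07×215 + 0.03×461 = 28.8800
Highest R₀: strategy P with 70.4700.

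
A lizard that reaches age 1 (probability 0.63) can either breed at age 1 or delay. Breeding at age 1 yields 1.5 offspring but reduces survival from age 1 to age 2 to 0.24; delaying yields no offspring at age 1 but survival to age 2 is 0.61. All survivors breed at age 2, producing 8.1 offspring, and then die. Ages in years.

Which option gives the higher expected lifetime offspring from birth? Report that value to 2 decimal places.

3.11

breed at age 1: R₀ = 0.63 × (1.5 + 0.24 × 8.1) = 0.63 × 3.4440 = 2.1697
delay to age 2: R₀ = 0.63 × (0.61 × 8.1) = 0.63 × 4.9410 = 3.1128
Higher: delay to age 2 (3.1128).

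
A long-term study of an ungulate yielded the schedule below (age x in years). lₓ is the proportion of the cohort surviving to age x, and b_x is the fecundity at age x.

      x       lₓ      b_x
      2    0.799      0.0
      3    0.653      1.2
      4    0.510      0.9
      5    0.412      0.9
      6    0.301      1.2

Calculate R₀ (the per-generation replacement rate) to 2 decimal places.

R₀ = Σ lₓ b_x:
  age 2: 0.799 × 0.0 = 0.0000
  age 3: 0.653 × 1.2 = 0.7836
  age 4: 0.510 × 0.9 = 0.4590
  age 5: 0.412 × 0.9 = 0.3708
  age 6: 0.301 × 1.2 = 0.3612
R₀ = 0.0000 + 0.7836 + 0.4590 + 0.3708 + 0.3612 = 1.9746

1.97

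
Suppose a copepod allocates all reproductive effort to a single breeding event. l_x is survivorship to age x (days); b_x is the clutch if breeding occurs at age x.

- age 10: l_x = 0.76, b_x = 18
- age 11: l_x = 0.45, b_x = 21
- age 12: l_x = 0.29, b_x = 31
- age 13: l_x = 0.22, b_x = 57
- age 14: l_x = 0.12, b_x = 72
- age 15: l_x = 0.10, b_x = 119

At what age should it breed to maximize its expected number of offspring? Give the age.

Expected offspring if breeding at age x = l_x × b_x:
  age 10: 0.76 × 18 = 13.680
  age 11: 0.45 × 21 = 9.450
  age 12: 0.29 × 31 = 8.990
  age 13: 0.22 × 57 = 12.540
  age 14: 0.12 × 72 = 8.640
  age 15: 0.10 × 119 = 11.900
Maximum at age 10 (13.680).

10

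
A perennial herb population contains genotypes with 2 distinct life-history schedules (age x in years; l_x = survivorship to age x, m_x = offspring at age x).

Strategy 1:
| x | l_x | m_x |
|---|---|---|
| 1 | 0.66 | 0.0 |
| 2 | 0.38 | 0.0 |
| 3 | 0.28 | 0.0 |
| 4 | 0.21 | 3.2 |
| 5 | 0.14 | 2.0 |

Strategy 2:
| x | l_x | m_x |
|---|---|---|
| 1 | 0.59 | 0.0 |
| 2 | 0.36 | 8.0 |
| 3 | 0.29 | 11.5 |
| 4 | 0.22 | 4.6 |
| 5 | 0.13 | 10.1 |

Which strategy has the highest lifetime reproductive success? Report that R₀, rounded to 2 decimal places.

8.54

Strategy 1: R₀ = 0.66×0.0 + 0.38×0.0 + 0.28×0.0 + 0.21×3.2 + 0.14×2.0 = 0.9520
Strategy 2: R₀ = 0.59×0.0 + 0.36×8.0 + 0.29×11.5 + 0.22×4.6 + 0.13×10.1 = 8.5400
Highest R₀: strategy 2 with 8.5400.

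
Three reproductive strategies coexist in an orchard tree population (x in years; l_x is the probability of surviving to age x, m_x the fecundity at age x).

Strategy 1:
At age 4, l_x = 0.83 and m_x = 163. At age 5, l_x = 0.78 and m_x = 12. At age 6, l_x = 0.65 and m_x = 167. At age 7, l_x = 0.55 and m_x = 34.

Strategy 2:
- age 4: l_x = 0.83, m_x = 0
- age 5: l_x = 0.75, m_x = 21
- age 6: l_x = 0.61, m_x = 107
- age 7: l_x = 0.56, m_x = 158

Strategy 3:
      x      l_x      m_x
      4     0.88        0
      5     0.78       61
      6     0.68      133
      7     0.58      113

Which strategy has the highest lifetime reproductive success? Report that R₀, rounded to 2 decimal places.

Strategy 1: R₀ = 0.83×163 + 0.78×12 + 0.65×167 + 0.55×34 = 271.9000
Strategy 2: R₀ = 0.83×0 + 0.75×21 + 0.61×107 + 0.56×158 = 169.5000
Strategy 3: R₀ = 0.88×0 + 0.78×61 + 0.68×133 + 0.58×113 = 203.5600
Highest R₀: strategy 1 with 271.9000.

271.90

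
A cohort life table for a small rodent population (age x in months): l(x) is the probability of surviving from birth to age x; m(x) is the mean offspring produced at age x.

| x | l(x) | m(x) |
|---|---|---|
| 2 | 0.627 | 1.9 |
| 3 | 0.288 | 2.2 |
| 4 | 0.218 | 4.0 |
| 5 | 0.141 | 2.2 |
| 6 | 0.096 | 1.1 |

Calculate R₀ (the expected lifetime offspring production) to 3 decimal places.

R₀ = Σ l(x) m(x):
  age 2: 0.627 × 1.9 = 1.1913
  age 3: 0.288 × 2.2 = 0.6336
  age 4: 0.218 × 4.0 = 0.8720
  age 5: 0.141 × 2.2 = 0.3102
  age 6: 0.096 × 1.1 = 0.1056
R₀ = 1.1913 + 0.6336 + 0.8720 + 0.3102 + 0.1056 = 3.1127

3.113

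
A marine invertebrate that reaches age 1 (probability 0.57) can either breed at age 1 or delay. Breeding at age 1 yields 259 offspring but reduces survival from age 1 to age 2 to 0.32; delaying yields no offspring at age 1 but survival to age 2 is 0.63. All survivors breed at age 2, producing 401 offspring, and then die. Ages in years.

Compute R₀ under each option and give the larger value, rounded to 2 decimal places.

220.77

breed at age 1: R₀ = 0.57 × (259 + 0.32 × 401) = 0.57 × 387.3200 = 220.7724
delay to age 2: R₀ = 0.57 × (0.63 × 401) = 0.57 × 252.6300 = 143.9991
Higher: breed at age 1 (220.7724).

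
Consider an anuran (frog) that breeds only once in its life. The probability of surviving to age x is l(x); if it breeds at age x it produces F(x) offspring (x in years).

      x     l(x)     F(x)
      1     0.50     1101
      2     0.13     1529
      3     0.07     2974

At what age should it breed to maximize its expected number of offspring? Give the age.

1

Expected offspring if breeding at age x = l(x) × F(x):
  age 1: 0.50 × 1101 = 550.500
  age 2: 0.13 × 1529 = 198.770
  age 3: 0.07 × 2974 = 208.180
Maximum at age 1 (550.500).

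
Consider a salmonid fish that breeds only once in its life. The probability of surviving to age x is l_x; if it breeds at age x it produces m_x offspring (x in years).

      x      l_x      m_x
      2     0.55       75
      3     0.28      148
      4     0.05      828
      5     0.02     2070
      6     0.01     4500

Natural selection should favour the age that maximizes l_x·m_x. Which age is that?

6

Expected offspring if breeding at age x = l_x × m_x:
  age 2: 0.55 × 75 = 41.250
  age 3: 0.28 × 148 = 41.440
  age 4: 0.05 × 828 = 41.400
  age 5: 0.02 × 2070 = 41.400
  age 6: 0.01 × 4500 = 45.000
Maximum at age 6 (45.000).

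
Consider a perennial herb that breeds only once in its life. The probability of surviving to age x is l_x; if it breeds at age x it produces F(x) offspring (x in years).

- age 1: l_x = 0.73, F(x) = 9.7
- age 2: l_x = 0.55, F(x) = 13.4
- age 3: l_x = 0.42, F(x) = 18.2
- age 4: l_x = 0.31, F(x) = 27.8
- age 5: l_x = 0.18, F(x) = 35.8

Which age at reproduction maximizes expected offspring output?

4

Expected offspring if breeding at age x = l_x × F(x):
  age 1: 0.73 × 9.7 = 7.081
  age 2: 0.55 × 13.4 = 7.370
  age 3: 0.42 × 18.2 = 7.644
  age 4: 0.31 × 27.8 = 8.618
  age 5: 0.18 × 35.8 = 6.444
Maximum at age 4 (8.618).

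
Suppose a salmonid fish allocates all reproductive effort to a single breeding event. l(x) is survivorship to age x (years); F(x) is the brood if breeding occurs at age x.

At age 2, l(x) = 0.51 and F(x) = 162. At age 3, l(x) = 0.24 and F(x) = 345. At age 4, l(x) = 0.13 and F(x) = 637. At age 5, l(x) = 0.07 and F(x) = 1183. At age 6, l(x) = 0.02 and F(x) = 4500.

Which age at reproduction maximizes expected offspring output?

Expected offspring if breeding at age x = l(x) × F(x):
  age 2: 0.51 × 162 = 82.620
  age 3: 0.24 × 345 = 82.800
  age 4: 0.13 × 637 = 82.810
  age 5: 0.07 × 1183 = 82.810
  age 6: 0.02 × 4500 = 90.000
Maximum at age 6 (90.000).

6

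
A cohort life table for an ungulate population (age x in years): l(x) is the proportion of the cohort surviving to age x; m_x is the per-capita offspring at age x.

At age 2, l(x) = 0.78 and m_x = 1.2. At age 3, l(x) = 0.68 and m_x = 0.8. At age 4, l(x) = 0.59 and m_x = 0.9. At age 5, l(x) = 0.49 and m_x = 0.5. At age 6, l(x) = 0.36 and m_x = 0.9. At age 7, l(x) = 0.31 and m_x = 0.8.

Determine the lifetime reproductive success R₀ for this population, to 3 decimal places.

R₀ = Σ l(x) m_x:
  age 2: 0.78 × 1.2 = 0.9360
  age 3: 0.68 × 0.8 = 0.5440
  age 4: 0.59 × 0.9 = 0.5310
  age 5: 0.49 × 0.5 = 0.2450
  age 6: 0.36 × 0.9 = 0.3240
  age 7: 0.31 × 0.8 = 0.2480
R₀ = 0.9360 + 0.5440 + 0.5310 + 0.2450 + 0.3240 + 0.2480 = 2.8280

2.828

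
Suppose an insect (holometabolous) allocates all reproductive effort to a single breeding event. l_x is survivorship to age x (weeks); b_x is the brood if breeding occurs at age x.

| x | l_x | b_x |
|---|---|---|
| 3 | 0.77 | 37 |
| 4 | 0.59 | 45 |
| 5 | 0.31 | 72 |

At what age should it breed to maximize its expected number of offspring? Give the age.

3

Expected offspring if breeding at age x = l_x × b_x:
  age 3: 0.77 × 37 = 28.490
  age 4: 0.59 × 45 = 26.550
  age 5: 0.31 × 72 = 22.320
Maximum at age 3 (28.490).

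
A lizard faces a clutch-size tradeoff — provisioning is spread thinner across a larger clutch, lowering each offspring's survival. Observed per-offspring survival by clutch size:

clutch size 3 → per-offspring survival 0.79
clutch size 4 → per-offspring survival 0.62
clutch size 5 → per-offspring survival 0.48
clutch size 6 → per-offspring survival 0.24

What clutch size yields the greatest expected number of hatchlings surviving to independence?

4

Expected hatchlings surviving to independence = c × s(c):
  c=3: 3 × 0.79 = 2.370
  c=4: 4 × 0.62 = 2.480
  c=5: 5 × 0.48 = 2.400
  c=6: 6 × 0.24 = 1.440
Maximum at c = 4 (2.480 hatchlings surviving to independence).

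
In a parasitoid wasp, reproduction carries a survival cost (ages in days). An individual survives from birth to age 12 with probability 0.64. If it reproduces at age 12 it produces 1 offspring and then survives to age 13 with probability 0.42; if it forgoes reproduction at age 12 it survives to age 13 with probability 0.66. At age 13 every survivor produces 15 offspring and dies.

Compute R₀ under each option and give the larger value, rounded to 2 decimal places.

6.34

breed at age 12: R₀ = 0.64 × (1 + 0.42 × 15) = 0.64 × 7.3000 = 4.6720
delay to age 13: R₀ = 0.64 × (0.66 × 15) = 0.64 × 9.9000 = 6.3360
Higher: delay to age 13 (6.3360).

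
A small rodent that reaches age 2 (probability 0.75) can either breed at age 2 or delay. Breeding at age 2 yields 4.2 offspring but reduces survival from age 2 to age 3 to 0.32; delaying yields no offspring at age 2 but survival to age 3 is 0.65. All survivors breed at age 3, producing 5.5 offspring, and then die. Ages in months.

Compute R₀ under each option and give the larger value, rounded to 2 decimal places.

breed at age 2: R₀ = 0.75 × (4.2 + 0.32 × 5.5) = 0.75 × 5.9600 = 4.4700
delay to age 3: R₀ = 0.75 × (0.65 × 5.5) = 0.75 × 3.5750 = 2.6813
Higher: breed at age 2 (4.4700).

4.47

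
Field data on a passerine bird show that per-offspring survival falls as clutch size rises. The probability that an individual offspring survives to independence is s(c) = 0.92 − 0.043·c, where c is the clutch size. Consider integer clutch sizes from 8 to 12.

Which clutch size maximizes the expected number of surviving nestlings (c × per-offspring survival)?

Expected surviving nestlings = c × s(c):
  c=8: 8 × 0.576 = 4.608
  c=9: 9 × 0.533 = 4.797
  c=10: 10 × 0.490 = 4.900
  c=11: 11 × 0.447 = 4.917
  c=12: 12 × 0.404 = 4.848
Maximum at c = 11 (4.917 surviving nestlings).

11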